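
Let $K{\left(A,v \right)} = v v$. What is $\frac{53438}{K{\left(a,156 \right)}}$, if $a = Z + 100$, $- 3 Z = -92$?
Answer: $\frac{26719}{12168} \approx 2.1958$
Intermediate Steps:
$Z = \frac{92}{3}$ ($Z = \left(- \frac{1}{3}\right) \left(-92\right) = \frac{92}{3} \approx 30.667$)
$a = \frac{392}{3}$ ($a = \frac{92}{3} + 100 = \frac{392}{3} \approx 130.67$)
$K{\left(A,v \right)} = v^{2}$
$\frac{53438}{K{\left(a,156 \right)}} = \frac{53438}{156^{2}} = \frac{53438}{24336} = 53438 \cdot \frac{1}{24336} = \frac{26719}{12168}$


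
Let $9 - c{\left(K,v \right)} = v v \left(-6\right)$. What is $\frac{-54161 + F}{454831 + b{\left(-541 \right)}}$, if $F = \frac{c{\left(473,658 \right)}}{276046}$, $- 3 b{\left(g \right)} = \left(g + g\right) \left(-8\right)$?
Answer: $- \frac{6406426977}{53467625786} \approx -0.11982$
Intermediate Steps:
$b{\left(g \right)} = \frac{16 g}{3}$ ($b{\left(g \right)} = - \frac{\left(g + g\right) \left(-8\right)}{3} = - \frac{2 g \left(-8\right)}{3} = - \frac{\left(-16\right) g}{3} = \frac{16 g}{3}$)
$c{\left(K,v \right)} = 9 + 6 v^{2}$ ($c{\left(K,v \right)} = 9 - v v \left(-6\right) = 9 - v^{2} \left(-6\right) = 9 - - 6 v^{2} = 9 + 6 v^{2}$)
$F = \frac{2597793}{276046}$ ($F = \frac{9 + 6 \cdot 658^{2}}{276046} = \left(9 + 6 \cdot 432964\right) \frac{1}{276046} = \left(9 + 2597784\right) \frac{1}{276046} = 2597793 \cdot \frac{1}{276046} = \frac{2597793}{276046} \approx 9.4107$)
$\frac{-54161 + F}{454831 + b{\left(-541 \right)}} = \frac{-54161 + \frac{2597793}{276046}}{454831 + \frac{16}{3} \left(-541\right)} = - \frac{14948329613}{276046 \left(454831 - \frac{8656}{3}\right)} = - \frac{14948329613}{276046 \cdot \frac{1355837}{3}} = \left(- \frac{14948329613}{276046}\right) \frac{3}{1355837} = - \frac{6406426977}{53467625786}$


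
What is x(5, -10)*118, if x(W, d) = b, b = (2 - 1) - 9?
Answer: -944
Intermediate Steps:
b = -8 (b = 1 - 9 = -8)
x(W, d) = -8
x(5, -10)*118 = -8*118 = -944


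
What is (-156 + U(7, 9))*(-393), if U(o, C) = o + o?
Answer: 55806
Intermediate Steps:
U(o, C) = 2*o
(-156 + U(7, 9))*(-393) = (-156 + 2*7)*(-393) = (-156 + 14)*(-393) = -142*(-393) = 55806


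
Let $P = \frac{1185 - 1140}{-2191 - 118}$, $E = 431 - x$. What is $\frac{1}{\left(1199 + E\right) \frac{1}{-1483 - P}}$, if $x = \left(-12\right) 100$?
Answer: $- \frac{1712101}{3267235} \approx -0.52402$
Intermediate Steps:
$x = -1200$
$E = 1631$ ($E = 431 - -1200 = 431 + 1200 = 1631$)
$P = - \frac{45}{2309}$ ($P = \frac{45}{-2309} = 45 \left(- \frac{1}{2309}\right) = - \frac{45}{2309} \approx -0.019489$)
$\frac{1}{\left(1199 + E\right) \frac{1}{-1483 - P}} = \frac{1}{\left(1199 + 1631\right) \frac{1}{-1483 - - \frac{45}{2309}}} = \frac{1}{2830 \frac{1}{-1483 + \frac{45}{2309}}} = \frac{1}{2830 \frac{1}{- \frac{3424202}{2309}}} = \frac{1}{2830 \left(- \frac{2309}{3424202}\right)} = \frac{1}{- \frac{3267235}{1712101}} = - \frac{1712101}{3267235}$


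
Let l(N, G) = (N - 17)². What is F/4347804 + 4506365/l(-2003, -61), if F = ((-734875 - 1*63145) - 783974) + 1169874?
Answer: 895558866223/887038972080 ≈ 1.0096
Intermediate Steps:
F = -412120 (F = ((-734875 - 63145) - 783974) + 1169874 = (-798020 - 783974) + 1169874 = -1581994 + 1169874 = -412120)
l(N, G) = (-17 + N)²
F/4347804 + 4506365/l(-2003, -61) = -412120/4347804 + 4506365/((-17 - 2003)²) = -412120*1/4347804 + 4506365/((-2020)²) = -103030/1086951 + 4506365/4080400 = -103030/1086951 + 4506365*(1/4080400) = -103030/1086951 + 901273/816080 = 895558866223/887038972080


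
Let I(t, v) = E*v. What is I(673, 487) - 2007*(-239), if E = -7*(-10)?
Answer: 513763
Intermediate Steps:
E = 70
I(t, v) = 70*v
I(673, 487) - 2007*(-239) = 70*487 - 2007*(-239) = 34090 + 479673 = 513763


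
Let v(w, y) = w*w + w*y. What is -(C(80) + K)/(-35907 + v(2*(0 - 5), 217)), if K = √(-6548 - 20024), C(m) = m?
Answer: 80/37977 + 2*I*√6643/37977 ≈ 0.0021065 + 0.0042923*I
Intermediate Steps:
v(w, y) = w² + w*y
K = 2*I*√6643 (K = √(-26572) = 2*I*√6643 ≈ 163.01*I)
-(C(80) + K)/(-35907 + v(2*(0 - 5), 217)) = -(80 + 2*I*√6643)/(-35907 + (2*(0 - 5))*(2*(0 - 5) + 217)) = -(80 + 2*I*√6643)/(-35907 + (2*(-5))*(2*(-5) + 217)) = -(80 + 2*I*√6643)/(-35907 - 10*(-10 + 217)) = -(80 + 2*I*√6643)/(-35907 - 10*207) = -(80 + 2*I*√6643)/(-35907 - 2070) = -(80 + 2*I*√6643)/(-37977) = -(80 + 2*I*√6643)*(-1)/37977 = -(-80/37977 - 2*I*√6643/37977) = 80/37977 + 2*I*√6643/37977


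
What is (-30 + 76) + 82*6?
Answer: 538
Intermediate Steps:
(-30 + 76) + 82*6 = 46 + 492 = 538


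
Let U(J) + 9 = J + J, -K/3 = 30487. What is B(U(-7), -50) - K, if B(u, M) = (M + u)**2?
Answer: 96790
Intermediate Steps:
K = -91461 (K = -3*30487 = -91461)
U(J) = -9 + 2*J (U(J) = -9 + (J + J) = -9 + 2*J)
B(U(-7), -50) - K = (-50 + (-9 + 2*(-7)))**2 - 1*(-91461) = (-50 + (-9 - 14))**2 + 91461 = (-50 - 23)**2 + 91461 = (-73)**2 + 91461 = 5329 + 91461 = 96790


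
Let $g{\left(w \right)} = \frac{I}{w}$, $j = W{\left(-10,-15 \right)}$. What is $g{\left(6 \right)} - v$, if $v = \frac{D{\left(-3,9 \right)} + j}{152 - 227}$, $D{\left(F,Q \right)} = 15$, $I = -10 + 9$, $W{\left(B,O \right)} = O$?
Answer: $- \frac{1}{6} \approx -0.16667$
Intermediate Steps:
$I = -1$
$j = -15$
$g{\left(w \right)} = - \frac{1}{w}$
$v = 0$ ($v = \frac{15 - 15}{152 - 227} = \frac{0}{-75} = 0 \left(- \frac{1}{75}\right) = 0$)
$g{\left(6 \right)} - v = - \frac{1}{6} - 0 = \left(-1\right) \frac{1}{6} + 0 = - \frac{1}{6} + 0 = - \frac{1}{6}$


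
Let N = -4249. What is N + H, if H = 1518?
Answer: -2731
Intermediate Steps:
N + H = -4249 + 1518 = -2731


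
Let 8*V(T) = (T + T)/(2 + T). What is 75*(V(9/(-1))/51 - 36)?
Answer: -1284975/476 ≈ -2699.5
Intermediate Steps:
V(T) = T/(4*(2 + T)) (V(T) = ((T + T)/(2 + T))/8 = ((2*T)/(2 + T))/8 = (2*T/(2 + T))/8 = T/(4*(2 + T)))
75*(V(9/(-1))/51 - 36) = 75*(((9/(-1))/(4*(2 + 9/(-1))))/51 - 36) = 75*(((9*(-1))/(4*(2 + 9*(-1))))*(1/51) - 36) = 75*(((1/4)*(-9)/(2 - 9))*(1/51) - 36) = 75*(((1/4)*(-9)/(-7))*(1/51) - 36) = 75*(((1/4)*(-9)*(-1/7))*(1/51) - 36) = 75*((9/28)*(1/51) - 36) = 75*(3/476 - 36) = 75*(-17133/476) = -1284975/476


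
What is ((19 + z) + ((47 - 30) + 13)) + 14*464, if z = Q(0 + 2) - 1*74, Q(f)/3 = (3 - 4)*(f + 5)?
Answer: 6450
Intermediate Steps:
Q(f) = -15 - 3*f (Q(f) = 3*((3 - 4)*(f + 5)) = 3*(-(5 + f)) = 3*(-5 - f) = -15 - 3*f)
z = -95 (z = (-15 - 3*(0 + 2)) - 1*74 = (-15 - 3*2) - 74 = (-15 - 6) - 74 = -21 - 74 = -95)
((19 + z) + ((47 - 30) + 13)) + 14*464 = ((19 - 95) + ((47 - 30) + 13)) + 14*464 = (-76 + (17 + 13)) + 6496 = (-76 + 30) + 6496 = -46 + 6496 = 6450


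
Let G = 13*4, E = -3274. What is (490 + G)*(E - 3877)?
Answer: -3875842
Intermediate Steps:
G = 52
(490 + G)*(E - 3877) = (490 + 52)*(-3274 - 3877) = 542*(-7151) = -3875842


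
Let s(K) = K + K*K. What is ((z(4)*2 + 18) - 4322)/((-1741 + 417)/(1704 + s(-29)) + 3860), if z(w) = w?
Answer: -900728/809203 ≈ -1.1131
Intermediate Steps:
s(K) = K + K²
((z(4)*2 + 18) - 4322)/((-1741 + 417)/(1704 + s(-29)) + 3860) = ((4*2 + 18) - 4322)/((-1741 + 417)/(1704 - 29*(1 - 29)) + 3860) = ((8 + 18) - 4322)/(-1324/(1704 - 29*(-28)) + 3860) = (26 - 4322)/(-1324/(1704 + 812) + 3860) = -4296/(-1324/2516 + 3860) = -4296/(-1324*1/2516 + 3860) = -4296/(-331/629 + 3860) = -4296/2427609/629 = -4296*629/2427609 = -900728/809203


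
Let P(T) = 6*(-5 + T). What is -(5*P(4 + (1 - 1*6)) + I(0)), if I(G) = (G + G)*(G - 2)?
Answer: 180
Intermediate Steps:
I(G) = 2*G*(-2 + G) (I(G) = (2*G)*(-2 + G) = 2*G*(-2 + G))
P(T) = -30 + 6*T
-(5*P(4 + (1 - 1*6)) + I(0)) = -(5*(-30 + 6*(4 + (1 - 1*6))) + 2*0*(-2 + 0)) = -(5*(-30 + 6*(4 + (1 - 6))) + 2*0*(-2)) = -(5*(-30 + 6*(4 - 5)) + 0) = -(5*(-30 + 6*(-1)) + 0) = -(5*(-30 - 6) + 0) = -(5*(-36) + 0) = -(-180 + 0) = -1*(-180) = 180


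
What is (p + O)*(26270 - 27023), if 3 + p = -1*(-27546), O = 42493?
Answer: -52737108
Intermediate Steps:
p = 27543 (p = -3 - 1*(-27546) = -3 + 27546 = 27543)
(p + O)*(26270 - 27023) = (27543 + 42493)*(26270 - 27023) = 70036*(-753) = -52737108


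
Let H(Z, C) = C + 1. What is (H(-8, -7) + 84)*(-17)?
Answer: -1326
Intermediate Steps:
H(Z, C) = 1 + C
(H(-8, -7) + 84)*(-17) = ((1 - 7) + 84)*(-17) = (-6 + 84)*(-17) = 78*(-17) = -1326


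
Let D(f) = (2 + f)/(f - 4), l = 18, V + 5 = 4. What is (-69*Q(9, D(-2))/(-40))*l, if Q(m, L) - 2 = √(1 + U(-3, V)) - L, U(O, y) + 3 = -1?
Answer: 621/10 + 621*I*√3/20 ≈ 62.1 + 53.78*I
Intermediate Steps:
V = -1 (V = -5 + 4 = -1)
U(O, y) = -4 (U(O, y) = -3 - 1 = -4)
D(f) = (2 + f)/(-4 + f)
Q(m, L) = 2 - L + I*√3 (Q(m, L) = 2 + (√(1 - 4) - L) = 2 + (√(-3) - L) = 2 + (I*√3 - L) = 2 + (-L + I*√3) = 2 - L + I*√3)
(-69*Q(9, D(-2))/(-40))*l = -69*(2 - (2 - 2)/(-4 - 2) + I*√3)/(-40)*18 = -69*(2 - 0/(-6) + I*√3)*(-1)/40*18 = -69*(2 - (-1)*0/6 + I*√3)*(-1)/40*18 = -69*(2 - 1*0 + I*√3)*(-1)/40*18 = -69*(2 + 0 + I*√3)*(-1)/40*18 = -69*(2 + I*√3)*(-1)/40*18 = -69*(-1/20 - I*√3/40)*18 = (69/20 + 69*I*√3/40)*18 = 621/10 + 621*I*√3/20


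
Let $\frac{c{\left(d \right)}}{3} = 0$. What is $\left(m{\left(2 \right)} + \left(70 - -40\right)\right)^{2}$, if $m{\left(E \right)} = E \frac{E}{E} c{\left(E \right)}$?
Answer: $12100$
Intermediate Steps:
$c{\left(d \right)} = 0$ ($c{\left(d \right)} = 3 \cdot 0 = 0$)
$m{\left(E \right)} = 0$ ($m{\left(E \right)} = E \frac{E}{E} 0 = E 1 \cdot 0 = E 0 = 0$)
$\left(m{\left(2 \right)} + \left(70 - -40\right)\right)^{2} = \left(0 + \left(70 - -40\right)\right)^{2} = \left(0 + \left(70 + 40\right)\right)^{2} = \left(0 + 110\right)^{2} = 110^{2} = 12100$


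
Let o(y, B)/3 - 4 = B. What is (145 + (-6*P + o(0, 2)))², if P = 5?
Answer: 17689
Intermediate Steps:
o(y, B) = 12 + 3*B
(145 + (-6*P + o(0, 2)))² = (145 + (-6*5 + (12 + 3*2)))² = (145 + (-30 + (12 + 6)))² = (145 + (-30 + 18))² = (145 - 12)² = 133² = 17689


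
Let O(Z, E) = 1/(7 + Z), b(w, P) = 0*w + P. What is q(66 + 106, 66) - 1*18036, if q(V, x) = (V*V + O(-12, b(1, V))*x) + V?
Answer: 58534/5 ≈ 11707.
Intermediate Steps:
b(w, P) = P (b(w, P) = 0 + P = P)
q(V, x) = V + V² - x/5 (q(V, x) = (V*V + x/(7 - 12)) + V = (V² + x/(-5)) + V = (V² - x/5) + V = V + V² - x/5)
q(66 + 106, 66) - 1*18036 = ((66 + 106) + (66 + 106)² - ⅕*66) - 1*18036 = (172 + 172² - 66/5) - 18036 = (172 + 29584 - 66/5) - 18036 = 148714/5 - 18036 = 58534/5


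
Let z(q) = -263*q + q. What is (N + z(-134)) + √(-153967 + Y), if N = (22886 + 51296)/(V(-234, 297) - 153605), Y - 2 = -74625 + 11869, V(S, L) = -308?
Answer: 5403503422/153913 + I*√216721 ≈ 35108.0 + 465.53*I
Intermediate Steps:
Y = -62754 (Y = 2 + (-74625 + 11869) = 2 - 62756 = -62754)
N = -74182/153913 (N = (22886 + 51296)/(-308 - 153605) = 74182/(-153913) = 74182*(-1/153913) = -74182/153913 ≈ -0.48197)
z(q) = -262*q
(N + z(-134)) + √(-153967 + Y) = (-74182/153913 - 262*(-134)) + √(-153967 - 62754) = (-74182/153913 + 35108) + √(-216721) = 5403503422/153913 + I*√216721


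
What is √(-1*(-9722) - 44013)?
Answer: I*√34291 ≈ 185.18*I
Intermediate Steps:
√(-1*(-9722) - 44013) = √(9722 - 44013) = √(-34291) = I*√34291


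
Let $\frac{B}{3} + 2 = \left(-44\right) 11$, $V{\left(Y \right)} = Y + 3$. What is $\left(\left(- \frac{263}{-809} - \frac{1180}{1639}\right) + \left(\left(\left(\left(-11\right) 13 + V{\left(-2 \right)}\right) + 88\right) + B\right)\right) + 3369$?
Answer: $\frac{2461767444}{1325951} \approx 1856.6$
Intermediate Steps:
$V{\left(Y \right)} = 3 + Y$
$B = -1458$ ($B = -6 + 3 \left(\left(-44\right) 11\right) = -6 + 3 \left(-484\right) = -6 - 1452 = -1458$)
$\left(\left(- \frac{263}{-809} - \frac{1180}{1639}\right) + \left(\left(\left(\left(-11\right) 13 + V{\left(-2 \right)}\right) + 88\right) + B\right)\right) + 3369 = \left(\left(- \frac{263}{-809} - \frac{1180}{1639}\right) + \left(\left(\left(\left(-11\right) 13 + \left(3 - 2\right)\right) + 88\right) - 1458\right)\right) + 3369 = \left(\left(\left(-263\right) \left(- \frac{1}{809}\right) - \frac{1180}{1639}\right) + \left(\left(\left(-143 + 1\right) + 88\right) - 1458\right)\right) + 3369 = \left(\left(\frac{263}{809} - \frac{1180}{1639}\right) + \left(\left(-142 + 88\right) - 1458\right)\right) + 3369 = \left(- \frac{523563}{1325951} - 1512\right) + 3369 = - \frac{2005361475}{1325951} + 3369 = \frac{2461767444}{1325951}$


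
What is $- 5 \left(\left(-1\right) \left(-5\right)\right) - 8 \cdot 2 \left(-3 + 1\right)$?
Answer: $7$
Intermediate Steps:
$- 5 \left(\left(-1\right) \left(-5\right)\right) - 8 \cdot 2 \left(-3 + 1\right) = \left(-5\right) 5 - 8 \cdot 2 \left(-2\right) = -25 - -32 = -25 + 32 = 7$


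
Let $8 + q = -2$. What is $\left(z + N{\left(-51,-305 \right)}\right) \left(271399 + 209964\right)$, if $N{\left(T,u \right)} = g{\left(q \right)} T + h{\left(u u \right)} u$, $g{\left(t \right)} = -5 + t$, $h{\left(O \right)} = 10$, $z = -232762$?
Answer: $-113142929061$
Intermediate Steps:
$q = -10$ ($q = -8 - 2 = -10$)
$N{\left(T,u \right)} = - 15 T + 10 u$ ($N{\left(T,u \right)} = \left(-5 - 10\right) T + 10 u = - 15 T + 10 u$)
$\left(z + N{\left(-51,-305 \right)}\right) \left(271399 + 209964\right) = \left(-232762 + \left(\left(-15\right) \left(-51\right) + 10 \left(-305\right)\right)\right) \left(271399 + 209964\right) = \left(-232762 + \left(765 - 3050\right)\right) 481363 = \left(-232762 - 2285\right) 481363 = \left(-235047\right) 481363 = -113142929061$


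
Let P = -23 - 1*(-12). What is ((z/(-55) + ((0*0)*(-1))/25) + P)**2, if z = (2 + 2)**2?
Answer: 385641/3025 ≈ 127.48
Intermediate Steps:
z = 16 (z = 4**2 = 16)
P = -11 (P = -23 + 12 = -11)
((z/(-55) + ((0*0)*(-1))/25) + P)**2 = ((16/(-55) + ((0*0)*(-1))/25) - 11)**2 = ((16*(-1/55) + (0*(-1))*(1/25)) - 11)**2 = ((-16/55 + 0*(1/25)) - 11)**2 = ((-16/55 + 0) - 11)**2 = (-16/55 - 11)**2 = (-621/55)**2 = 385641/3025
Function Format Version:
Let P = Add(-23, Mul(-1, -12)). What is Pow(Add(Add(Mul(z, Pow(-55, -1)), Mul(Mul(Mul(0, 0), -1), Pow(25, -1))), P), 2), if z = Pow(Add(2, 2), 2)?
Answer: Rational(385641, 3025) ≈ 127.48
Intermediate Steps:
z = 16 (z = Pow(4, 2) = 16)
P = -11 (P = Add(-23, 12) = -11)
Pow(Add(Add(Mul(z, Pow(-55, -1)), Mul(Mul(Mul(0, 0), -1), Pow(25, -1))), P), 2) = Pow(Add(Add(Mul(16, Pow(-55, -1)), Mul(Mul(Mul(0, 0), -1), Pow(25, -1))), -11), 2) = Pow(Add(Add(Mul(16, Rational(-1, 55)), Mul(Mul(0, -1), Rational(1, 25))), -11), 2) = Pow(Add(Add(Rational(-16, 55), Mul(0, Rational(1, 25))), -11), 2) = Pow(Add(Add(Rational(-16, 55), 0), -11), 2) = Pow(Add(Rational(-16, 55), -11), 2) = Pow(Rational(-621, 55), 2) = Rational(385641, 3025)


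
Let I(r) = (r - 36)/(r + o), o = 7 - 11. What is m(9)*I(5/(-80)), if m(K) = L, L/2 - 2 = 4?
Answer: 6924/65 ≈ 106.52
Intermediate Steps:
L = 12 (L = 4 + 2*4 = 4 + 8 = 12)
m(K) = 12
o = -4
I(r) = (-36 + r)/(-4 + r) (I(r) = (r - 36)/(r - 4) = (-36 + r)/(-4 + r))
m(9)*I(5/(-80)) = 12*((-36 + 5/(-80))/(-4 + 5/(-80))) = 12*((-36 + 5*(-1/80))/(-4 + 5*(-1/80))) = 12*((-36 - 1/16)/(-4 - 1/16)) = 12*(-577/16/(-65/16)) = 12*(-16/65*(-577/16)) = 12*(577/65) = 6924/65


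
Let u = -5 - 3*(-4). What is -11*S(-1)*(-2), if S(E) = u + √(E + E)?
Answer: 154 + 22*I*√2 ≈ 154.0 + 31.113*I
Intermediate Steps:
u = 7 (u = -5 + 12 = 7)
S(E) = 7 + √2*√E (S(E) = 7 + √(E + E) = 7 + √(2*E) = 7 + √2*√E)
-11*S(-1)*(-2) = -11*(7 + √2*√(-1))*(-2) = -11*(7 + √2*I)*(-2) = -11*(7 + I*√2)*(-2) = (-77 - 11*I*√2)*(-2) = 154 + 22*I*√2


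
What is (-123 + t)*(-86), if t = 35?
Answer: 7568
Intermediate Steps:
(-123 + t)*(-86) = (-123 + 35)*(-86) = -88*(-86) = 7568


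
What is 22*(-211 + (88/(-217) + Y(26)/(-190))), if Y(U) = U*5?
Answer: -19237812/4123 ≈ -4666.0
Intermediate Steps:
Y(U) = 5*U
22*(-211 + (88/(-217) + Y(26)/(-190))) = 22*(-211 + (88/(-217) + (5*26)/(-190))) = 22*(-211 + (88*(-1/217) + 130*(-1/190))) = 22*(-211 + (-88/217 - 13/19)) = 22*(-211 - 4493/4123) = 22*(-874446/4123) = -19237812/4123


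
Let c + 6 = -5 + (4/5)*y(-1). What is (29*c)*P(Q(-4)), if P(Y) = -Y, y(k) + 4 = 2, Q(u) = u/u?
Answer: 1827/5 ≈ 365.40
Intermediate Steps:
Q(u) = 1
y(k) = -2 (y(k) = -4 + 2 = -2)
c = -63/5 (c = -6 + (-5 + (4/5)*(-2)) = -6 + (-5 + (4*(⅕))*(-2)) = -6 + (-5 + (⅘)*(-2)) = -6 + (-5 - 8/5) = -6 - 33/5 = -63/5 ≈ -12.600)
(29*c)*P(Q(-4)) = (29*(-63/5))*(-1*1) = -1827/5*(-1) = 1827/5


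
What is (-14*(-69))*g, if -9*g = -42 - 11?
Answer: 17066/3 ≈ 5688.7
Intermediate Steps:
g = 53/9 (g = -(-42 - 11)/9 = -⅑*(-53) = 53/9 ≈ 5.8889)
(-14*(-69))*g = -14*(-69)*(53/9) = 966*(53/9) = 17066/3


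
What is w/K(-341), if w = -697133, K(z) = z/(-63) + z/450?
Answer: -2195968950/14663 ≈ -1.4976e+5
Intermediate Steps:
K(z) = -43*z/3150 (K(z) = z*(-1/63) + z*(1/450) = -z/63 + z/450 = -43*z/3150)
w/K(-341) = -697133/((-43/3150*(-341))) = -697133/14663/3150 = -697133*3150/14663 = -2195968950/14663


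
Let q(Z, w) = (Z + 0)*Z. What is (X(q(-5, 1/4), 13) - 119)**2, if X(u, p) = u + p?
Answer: 6561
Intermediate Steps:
q(Z, w) = Z**2 (q(Z, w) = Z*Z = Z**2)
X(u, p) = p + u
(X(q(-5, 1/4), 13) - 119)**2 = ((13 + (-5)**2) - 119)**2 = ((13 + 25) - 119)**2 = (38 - 119)**2 = (-81)**2 = 6561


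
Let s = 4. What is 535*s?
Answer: 2140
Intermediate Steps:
535*s = 535*4 = 2140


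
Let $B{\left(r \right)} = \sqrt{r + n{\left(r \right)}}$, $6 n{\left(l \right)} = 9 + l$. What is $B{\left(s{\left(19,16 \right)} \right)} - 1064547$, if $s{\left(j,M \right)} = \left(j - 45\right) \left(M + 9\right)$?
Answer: $-1064547 + \frac{i \sqrt{27246}}{6} \approx -1.0645 \cdot 10^{6} + 27.511 i$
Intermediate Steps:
$n{\left(l \right)} = \frac{3}{2} + \frac{l}{6}$ ($n{\left(l \right)} = \frac{9 + l}{6} = \frac{3}{2} + \frac{l}{6}$)
$s{\left(j,M \right)} = \left(-45 + j\right) \left(9 + M\right)$
$B{\left(r \right)} = \sqrt{\frac{3}{2} + \frac{7 r}{6}}$ ($B{\left(r \right)} = \sqrt{r + \left(\frac{3}{2} + \frac{r}{6}\right)} = \sqrt{\frac{3}{2} + \frac{7 r}{6}}$)
$B{\left(s{\left(19,16 \right)} \right)} - 1064547 = \frac{\sqrt{54 + 42 \left(-405 - 720 + 9 \cdot 19 + 16 \cdot 19\right)}}{6} - 1064547 = \frac{\sqrt{54 + 42 \left(-405 - 720 + 171 + 304\right)}}{6} - 1064547 = \frac{\sqrt{54 + 42 \left(-650\right)}}{6} - 1064547 = \frac{\sqrt{54 - 27300}}{6} - 1064547 = \frac{\sqrt{-27246}}{6} - 1064547 = \frac{i \sqrt{27246}}{6} - 1064547 = -1064547 + \frac{i \sqrt{27246}}{6}$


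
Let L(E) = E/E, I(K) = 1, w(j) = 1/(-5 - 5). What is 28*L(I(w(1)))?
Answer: 28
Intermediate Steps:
w(j) = -⅒ (w(j) = 1/(-10) = -⅒)
L(E) = 1
28*L(I(w(1))) = 28*1 = 28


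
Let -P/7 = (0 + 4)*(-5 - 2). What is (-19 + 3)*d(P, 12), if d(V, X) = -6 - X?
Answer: 288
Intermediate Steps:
P = 196 (P = -7*(0 + 4)*(-5 - 2) = -28*(-7) = -7*(-28) = 196)
(-19 + 3)*d(P, 12) = (-19 + 3)*(-6 - 1*12) = -16*(-6 - 12) = -16*(-18) = 288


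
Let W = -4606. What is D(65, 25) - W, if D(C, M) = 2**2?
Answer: 4610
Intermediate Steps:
D(C, M) = 4
D(65, 25) - W = 4 - 1*(-4606) = 4 + 4606 = 4610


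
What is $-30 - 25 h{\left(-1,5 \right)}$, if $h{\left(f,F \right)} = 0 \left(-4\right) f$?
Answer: $-30$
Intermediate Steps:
$h{\left(f,F \right)} = 0$ ($h{\left(f,F \right)} = 0 f = 0$)
$-30 - 25 h{\left(-1,5 \right)} = -30 - 0 = -30 + 0 = -30$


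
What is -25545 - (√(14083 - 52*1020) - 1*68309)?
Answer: 42764 - I*√38957 ≈ 42764.0 - 197.38*I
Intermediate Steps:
-25545 - (√(14083 - 52*1020) - 1*68309) = -25545 - (√(14083 - 53040) - 68309) = -25545 - (√(-38957) - 68309) = -25545 - (I*√38957 - 68309) = -25545 - (-68309 + I*√38957) = -25545 + (68309 - I*√38957) = 42764 - I*√38957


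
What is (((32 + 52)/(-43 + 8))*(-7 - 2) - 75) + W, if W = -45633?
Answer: -228432/5 ≈ -45686.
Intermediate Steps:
(((32 + 52)/(-43 + 8))*(-7 - 2) - 75) + W = (((32 + 52)/(-43 + 8))*(-7 - 2) - 75) - 45633 = ((84/(-35))*(-9) - 75) - 45633 = ((84*(-1/35))*(-9) - 75) - 45633 = (-12/5*(-9) - 75) - 45633 = (108/5 - 75) - 45633 = -267/5 - 45633 = -228432/5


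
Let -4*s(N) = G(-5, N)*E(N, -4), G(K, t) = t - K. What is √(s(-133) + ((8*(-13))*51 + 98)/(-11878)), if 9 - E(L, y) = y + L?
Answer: √164804939729/5939 ≈ 68.355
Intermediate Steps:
E(L, y) = 9 - L - y (E(L, y) = 9 - (y + L) = 9 - (L + y) = 9 + (-L - y) = 9 - L - y)
s(N) = -(5 + N)*(13 - N)/4 (s(N) = -(N - 1*(-5))*(9 - N - 1*(-4))/4 = -(N + 5)*(9 - N + 4)/4 = -(5 + N)*(13 - N)/4)
√(s(-133) + ((8*(-13))*51 + 98)/(-11878)) = √((-13 - 133)*(5 - 133)/4 + ((8*(-13))*51 + 98)/(-11878)) = √((¼)*(-146)*(-128) + (-104*51 + 98)*(-1/11878)) = √(4672 + (-5304 + 98)*(-1/11878)) = √(4672 - 5206*(-1/11878)) = √(4672 + 2603/5939) = √(27749611/5939) = √164804939729/5939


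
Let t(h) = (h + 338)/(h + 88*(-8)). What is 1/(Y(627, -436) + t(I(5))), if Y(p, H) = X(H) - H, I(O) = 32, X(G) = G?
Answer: -336/185 ≈ -1.8162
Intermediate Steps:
Y(p, H) = 0 (Y(p, H) = H - H = 0)
t(h) = (338 + h)/(-704 + h) (t(h) = (338 + h)/(h - 704) = (338 + h)/(-704 + h))
1/(Y(627, -436) + t(I(5))) = 1/(0 + (338 + 32)/(-704 + 32)) = 1/(0 + 370/(-672)) = 1/(0 - 1/672*370) = 1/(0 - 185/336) = 1/(-185/336) = -336/185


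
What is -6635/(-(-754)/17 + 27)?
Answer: -112795/1213 ≈ -92.988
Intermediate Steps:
-6635/(-(-754)/17 + 27) = -6635/(-29*(-26/17) + 27) = -6635/(754/17 + 27) = -6635/1213/17 = -6635*17/1213 = -112795/1213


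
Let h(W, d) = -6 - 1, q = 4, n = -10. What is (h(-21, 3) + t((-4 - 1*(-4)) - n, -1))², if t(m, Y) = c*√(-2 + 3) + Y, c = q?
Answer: 16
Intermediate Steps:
c = 4
t(m, Y) = 4 + Y (t(m, Y) = 4*√(-2 + 3) + Y = 4*√1 + Y = 4*1 + Y = 4 + Y)
h(W, d) = -7
(h(-21, 3) + t((-4 - 1*(-4)) - n, -1))² = (-7 + (4 - 1))² = (-7 + 3)² = (-4)² = 16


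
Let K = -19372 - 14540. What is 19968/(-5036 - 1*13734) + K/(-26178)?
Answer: 9483828/40946755 ≈ 0.23161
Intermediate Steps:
K = -33912
19968/(-5036 - 1*13734) + K/(-26178) = 19968/(-5036 - 1*13734) - 33912/(-26178) = 19968/(-5036 - 13734) - 33912*(-1/26178) = 19968/(-18770) + 5652/4363 = 19968*(-1/18770) + 5652/4363 = -9984/9385 + 5652/4363 = 9483828/40946755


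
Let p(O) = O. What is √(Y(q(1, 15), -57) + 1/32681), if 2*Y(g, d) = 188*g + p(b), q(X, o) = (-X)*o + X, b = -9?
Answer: I*√5641428142878/65362 ≈ 36.339*I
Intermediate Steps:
q(X, o) = X - X*o (q(X, o) = -X*o + X = X - X*o)
Y(g, d) = -9/2 + 94*g (Y(g, d) = (188*g - 9)/2 = (-9 + 188*g)/2 = -9/2 + 94*g)
√(Y(q(1, 15), -57) + 1/32681) = √((-9/2 + 94*(1*(1 - 1*15))) + 1/32681) = √((-9/2 + 94*(1*(1 - 15))) + 1/32681) = √((-9/2 + 94*(1*(-14))) + 1/32681) = √((-9/2 + 94*(-14)) + 1/32681) = √((-9/2 - 1316) + 1/32681) = √(-2641/2 + 1/32681) = √(-86310519/65362) = I*√5641428142878/65362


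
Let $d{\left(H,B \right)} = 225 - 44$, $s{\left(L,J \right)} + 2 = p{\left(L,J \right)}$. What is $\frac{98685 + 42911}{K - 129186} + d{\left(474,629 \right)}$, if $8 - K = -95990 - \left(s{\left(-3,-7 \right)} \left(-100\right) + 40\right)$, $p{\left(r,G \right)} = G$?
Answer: $\frac{1423823}{8062} \approx 176.61$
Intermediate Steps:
$s{\left(L,J \right)} = -2 + J$
$d{\left(H,B \right)} = 181$
$K = 96938$ ($K = 8 - \left(-95990 - \left(\left(-2 - 7\right) \left(-100\right) + 40\right)\right) = 8 - \left(-95990 - \left(\left(-9\right) \left(-100\right) + 40\right)\right) = 8 - \left(-95990 - \left(900 + 40\right)\right) = 8 - \left(-95990 - 940\right) = 8 - -96930 = 8 + 96930 = 96938$)
$\frac{98685 + 42911}{K - 129186} + d{\left(474,629 \right)} = \frac{98685 + 42911}{96938 - 129186} + 181 = \frac{141596}{-32248} + 181 = 141596 \left(- \frac{1}{32248}\right) + 181 = - \frac{35399}{8062} + 181 = \frac{1423823}{8062}$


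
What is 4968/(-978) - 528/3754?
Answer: -1597188/305951 ≈ -5.2204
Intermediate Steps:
4968/(-978) - 528/3754 = 4968*(-1/978) - 528*1/3754 = -828/163 - 264/1877 = -1597188/305951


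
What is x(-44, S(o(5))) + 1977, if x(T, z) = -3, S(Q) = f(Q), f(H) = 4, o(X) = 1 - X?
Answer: 1974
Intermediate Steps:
S(Q) = 4
x(-44, S(o(5))) + 1977 = -3 + 1977 = 1974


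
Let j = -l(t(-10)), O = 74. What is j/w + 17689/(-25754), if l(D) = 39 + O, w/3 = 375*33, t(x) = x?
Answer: -659614327/956117250 ≈ -0.68989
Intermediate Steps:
w = 37125 (w = 3*(375*33) = 3*12375 = 37125)
l(D) = 113 (l(D) = 39 + 74 = 113)
j = -113 (j = -1*113 = -113)
j/w + 17689/(-25754) = -113/37125 + 17689/(-25754) = -113*1/37125 + 17689*(-1/25754) = -113/37125 - 17689/25754 = -659614327/956117250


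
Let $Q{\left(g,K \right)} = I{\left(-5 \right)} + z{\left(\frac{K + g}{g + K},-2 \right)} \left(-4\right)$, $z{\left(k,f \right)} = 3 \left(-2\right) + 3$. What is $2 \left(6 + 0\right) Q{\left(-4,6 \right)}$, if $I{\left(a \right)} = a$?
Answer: $84$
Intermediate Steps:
$z{\left(k,f \right)} = -3$ ($z{\left(k,f \right)} = -6 + 3 = -3$)
$Q{\left(g,K \right)} = 7$ ($Q{\left(g,K \right)} = -5 - -12 = -5 + 12 = 7$)
$2 \left(6 + 0\right) Q{\left(-4,6 \right)} = 2 \left(6 + 0\right) 7 = 2 \cdot 6 \cdot 7 = 12 \cdot 7 = 84$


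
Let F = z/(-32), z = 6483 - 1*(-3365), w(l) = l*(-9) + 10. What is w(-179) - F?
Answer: 7715/4 ≈ 1928.8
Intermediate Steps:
w(l) = 10 - 9*l (w(l) = -9*l + 10 = 10 - 9*l)
z = 9848 (z = 6483 + 3365 = 9848)
F = -1231/4 (F = 9848/(-32) = 9848*(-1/32) = -1231/4 ≈ -307.75)
w(-179) - F = (10 - 9*(-179)) - 1*(-1231/4) = (10 + 1611) + 1231/4 = 1621 + 1231/4 = 7715/4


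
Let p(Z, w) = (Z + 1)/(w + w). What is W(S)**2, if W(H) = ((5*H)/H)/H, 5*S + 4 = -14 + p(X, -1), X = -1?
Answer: 625/324 ≈ 1.9290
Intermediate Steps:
p(Z, w) = (1 + Z)/(2*w) (p(Z, w) = (1 + Z)/((2*w)) = (1 + Z)*(1/(2*w)) = (1 + Z)/(2*w))
S = -18/5 (S = -4/5 + (-14 + (1/2)*(1 - 1)/(-1))/5 = -4/5 + (-14 + (1/2)*(-1)*0)/5 = -4/5 + (-14 + 0)/5 = -4/5 + (1/5)*(-14) = -4/5 - 14/5 = -18/5 ≈ -3.6000)
W(H) = 5/H
W(S)**2 = (5/(-18/5))**2 = (5*(-5/18))**2 = (-25/18)**2 = 625/324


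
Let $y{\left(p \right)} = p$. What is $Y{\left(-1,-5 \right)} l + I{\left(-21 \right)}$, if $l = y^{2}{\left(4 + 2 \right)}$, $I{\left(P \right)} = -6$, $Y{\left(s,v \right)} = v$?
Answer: $-186$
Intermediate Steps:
$l = 36$ ($l = \left(4 + 2\right)^{2} = 6^{2} = 36$)
$Y{\left(-1,-5 \right)} l + I{\left(-21 \right)} = \left(-5\right) 36 - 6 = -180 - 6 = -186$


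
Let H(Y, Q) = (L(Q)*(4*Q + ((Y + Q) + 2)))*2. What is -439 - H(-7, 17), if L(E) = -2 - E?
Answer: 2601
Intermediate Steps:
H(Y, Q) = 2*(-2 - Q)*(2 + Y + 5*Q) (H(Y, Q) = ((-2 - Q)*(4*Q + ((Y + Q) + 2)))*2 = ((-2 - Q)*(4*Q + ((Q + Y) + 2)))*2 = ((-2 - Q)*(4*Q + (2 + Q + Y)))*2 = ((-2 - Q)*(2 + Y + 5*Q))*2 = 2*(-2 - Q)*(2 + Y + 5*Q))
-439 - H(-7, 17) = -439 - (-2)*(2 + 17)*(2 - 7 + 5*17) = -439 - (-2)*19*(2 - 7 + 85) = -439 - (-2)*19*80 = -439 - 1*(-3040) = -439 + 3040 = 2601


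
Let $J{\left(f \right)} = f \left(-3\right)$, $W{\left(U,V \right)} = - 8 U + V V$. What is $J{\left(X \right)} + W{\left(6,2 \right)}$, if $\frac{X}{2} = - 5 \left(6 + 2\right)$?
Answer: $196$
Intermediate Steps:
$X = -80$ ($X = 2 \left(- 5 \left(6 + 2\right)\right) = 2 \left(\left(-5\right) 8\right) = 2 \left(-40\right) = -80$)
$W{\left(U,V \right)} = V^{2} - 8 U$ ($W{\left(U,V \right)} = - 8 U + V^{2} = V^{2} - 8 U$)
$J{\left(f \right)} = - 3 f$
$J{\left(X \right)} + W{\left(6,2 \right)} = \left(-3\right) \left(-80\right) + \left(2^{2} - 48\right) = 240 + \left(4 - 48\right) = 240 - 44 = 196$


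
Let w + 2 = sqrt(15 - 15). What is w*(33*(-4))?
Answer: 264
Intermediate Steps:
w = -2 (w = -2 + sqrt(15 - 15) = -2 + sqrt(0) = -2 + 0 = -2)
w*(33*(-4)) = -66*(-4) = -2*(-132) = 264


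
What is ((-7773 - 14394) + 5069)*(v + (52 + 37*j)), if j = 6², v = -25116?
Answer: 405769736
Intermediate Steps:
j = 36
((-7773 - 14394) + 5069)*(v + (52 + 37*j)) = ((-7773 - 14394) + 5069)*(-25116 + (52 + 37*36)) = (-22167 + 5069)*(-25116 + (52 + 1332)) = -17098*(-25116 + 1384) = -17098*(-23732) = 405769736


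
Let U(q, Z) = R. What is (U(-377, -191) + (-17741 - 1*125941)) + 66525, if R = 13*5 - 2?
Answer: -77094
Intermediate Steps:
R = 63 (R = 65 - 2 = 63)
U(q, Z) = 63
(U(-377, -191) + (-17741 - 1*125941)) + 66525 = (63 + (-17741 - 1*125941)) + 66525 = (63 + (-17741 - 125941)) + 66525 = (63 - 143682) + 66525 = -143619 + 66525 = -77094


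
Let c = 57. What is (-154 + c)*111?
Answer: -10767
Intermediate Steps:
(-154 + c)*111 = (-154 + 57)*111 = -97*111 = -10767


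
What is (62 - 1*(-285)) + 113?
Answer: 460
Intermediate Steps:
(62 - 1*(-285)) + 113 = (62 + 285) + 113 = 347 + 113 = 460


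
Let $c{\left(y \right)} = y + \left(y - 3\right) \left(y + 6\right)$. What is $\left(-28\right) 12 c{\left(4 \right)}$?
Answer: $-4704$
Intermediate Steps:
$c{\left(y \right)} = y + \left(-3 + y\right) \left(6 + y\right)$
$\left(-28\right) 12 c{\left(4 \right)} = \left(-28\right) 12 \left(-18 + 4^{2} + 4 \cdot 4\right) = - 336 \left(-18 + 16 + 16\right) = \left(-336\right) 14 = -4704$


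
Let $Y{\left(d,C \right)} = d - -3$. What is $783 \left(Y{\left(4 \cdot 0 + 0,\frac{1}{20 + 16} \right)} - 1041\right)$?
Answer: $-812754$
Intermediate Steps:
$Y{\left(d,C \right)} = 3 + d$ ($Y{\left(d,C \right)} = d + 3 = 3 + d$)
$783 \left(Y{\left(4 \cdot 0 + 0,\frac{1}{20 + 16} \right)} - 1041\right) = 783 \left(\left(3 + \left(4 \cdot 0 + 0\right)\right) - 1041\right) = 783 \left(\left(3 + \left(0 + 0\right)\right) - 1041\right) = 783 \left(\left(3 + 0\right) - 1041\right) = 783 \left(3 - 1041\right) = 783 \left(-1038\right) = -812754$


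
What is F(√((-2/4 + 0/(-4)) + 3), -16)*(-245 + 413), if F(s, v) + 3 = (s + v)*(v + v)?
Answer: 85512 - 2688*√10 ≈ 77012.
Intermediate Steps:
F(s, v) = -3 + 2*v*(s + v) (F(s, v) = -3 + (s + v)*(v + v) = -3 + (s + v)*(2*v) = -3 + 2*v*(s + v))
F(√((-2/4 + 0/(-4)) + 3), -16)*(-245 + 413) = (-3 + 2*(-16)² + 2*√((-2/4 + 0/(-4)) + 3)*(-16))*(-245 + 413) = (-3 + 2*256 + 2*√((-2*¼ + 0*(-¼)) + 3)*(-16))*168 = (-3 + 512 + 2*√((-½ + 0) + 3)*(-16))*168 = (-3 + 512 + 2*√(-½ + 3)*(-16))*168 = (-3 + 512 + 2*√(5/2)*(-16))*168 = (-3 + 512 + 2*(√10/2)*(-16))*168 = (-3 + 512 - 16*√10)*168 = (509 - 16*√10)*168 = 85512 - 2688*√10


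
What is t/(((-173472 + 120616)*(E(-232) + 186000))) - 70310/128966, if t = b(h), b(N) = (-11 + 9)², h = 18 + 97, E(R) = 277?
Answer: -86532776757573/158722601038274 ≈ -0.54518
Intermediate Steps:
h = 115
b(N) = 4 (b(N) = (-2)² = 4)
t = 4
t/(((-173472 + 120616)*(E(-232) + 186000))) - 70310/128966 = 4/(((-173472 + 120616)*(277 + 186000))) - 70310/128966 = 4/((-52856*186277)) - 70310*1/128966 = 4/(-9845857112) - 35155/64483 = 4*(-1/9845857112) - 35155/64483 = -1/2461464278 - 35155/64483 = -86532776757573/158722601038274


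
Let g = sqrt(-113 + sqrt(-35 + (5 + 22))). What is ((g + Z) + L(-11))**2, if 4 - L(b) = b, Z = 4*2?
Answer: (23 + sqrt(-113 + 2*I*sqrt(2)))**2 ≈ 422.12 + 491.85*I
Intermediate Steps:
Z = 8
L(b) = 4 - b
g = sqrt(-113 + 2*I*sqrt(2)) (g = sqrt(-113 + sqrt(-35 + 27)) = sqrt(-113 + sqrt(-8)) = sqrt(-113 + 2*I*sqrt(2)) ≈ 0.133 + 10.631*I)
((g + Z) + L(-11))**2 = ((sqrt(-113 + 2*I*sqrt(2)) + 8) + (4 - 1*(-11)))**2 = ((8 + sqrt(-113 + 2*I*sqrt(2))) + (4 + 11))**2 = ((8 + sqrt(-113 + 2*I*sqrt(2))) + 15)**2 = (23 + sqrt(-113 + 2*I*sqrt(2)))**2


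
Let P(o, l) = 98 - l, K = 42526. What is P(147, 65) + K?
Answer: 42559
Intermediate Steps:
P(147, 65) + K = (98 - 1*65) + 42526 = (98 - 65) + 42526 = 33 + 42526 = 42559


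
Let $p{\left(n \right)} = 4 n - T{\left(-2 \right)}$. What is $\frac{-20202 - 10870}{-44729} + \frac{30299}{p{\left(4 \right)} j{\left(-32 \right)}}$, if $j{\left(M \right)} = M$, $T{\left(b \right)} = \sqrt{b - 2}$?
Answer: $- \frac{1339086531}{23259080} - \frac{30299 i}{4160} \approx -57.573 - 7.2834 i$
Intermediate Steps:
$T{\left(b \right)} = \sqrt{-2 + b}$
$p{\left(n \right)} = - 2 i + 4 n$ ($p{\left(n \right)} = 4 n - \sqrt{-2 - 2} = 4 n - \sqrt{-4} = 4 n - 2 i = - 2 i + 4 n$)
$\frac{-20202 - 10870}{-44729} + \frac{30299}{p{\left(4 \right)} j{\left(-32 \right)}} = \frac{-20202 - 10870}{-44729} + \frac{30299}{\left(- 2 i + 4 \cdot 4\right) \left(-32\right)} = \left(-31072\right) \left(- \frac{1}{44729}\right) + \frac{30299}{\left(- 2 i + 16\right) \left(-32\right)} = \frac{31072}{44729} + \frac{30299}{\left(16 - 2 i\right) \left(-32\right)} = \frac{31072}{44729} + \frac{30299}{-512 + 64 i} = \frac{31072}{44729} + 30299 \frac{-512 - 64 i}{266240} = \frac{31072}{44729} + \frac{30299 \left(-512 - 64 i\right)}{266240}$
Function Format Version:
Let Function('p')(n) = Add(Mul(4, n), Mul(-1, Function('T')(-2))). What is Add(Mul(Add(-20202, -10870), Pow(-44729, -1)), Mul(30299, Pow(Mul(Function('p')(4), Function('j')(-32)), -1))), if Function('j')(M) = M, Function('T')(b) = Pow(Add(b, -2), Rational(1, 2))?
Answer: Add(Rational(-1339086531, 23259080), Mul(Rational(-30299, 4160), I)) ≈ Add(-57.573, Mul(-7.2834, I))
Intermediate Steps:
Function('T')(b) = Pow(Add(-2, b), Rational(1, 2))
Function('p')(n) = Add(Mul(-2, I), Mul(4, n)) (Function('p')(n) = Add(Mul(4, n), Mul(-1, Pow(Add(-2, -2), Rational(1, 2)))) = Add(Mul(4, n), Mul(-1, Pow(-4, Rational(1, 2)))) = Add(Mul(4, n), Mul(-1, Mul(2, I))) = Add(Mul(4, n), Mul(-2, I)) = Add(Mul(-2, I), Mul(4, n)))
Add(Mul(Add(-20202, -10870), Pow(-44729, -1)), Mul(30299, Pow(Mul(Function('p')(4), Function('j')(-32)), -1))) = Add(Mul(Add(-20202, -10870), Pow(-44729, -1)), Mul(30299, Pow(Mul(Add(Mul(-2, I), Mul(4, 4)), -32), -1))) = Add(Mul(-31072, Rational(-1, 44729)), Mul(30299, Pow(Mul(Add(Mul(-2, I), 16), -32), -1))) = Add(Rational(31072, 44729), Mul(30299, Pow(Mul(Add(16, Mul(-2, I)), -32), -1))) = Add(Rational(31072, 44729), Mul(30299, Pow(Add(-512, Mul(64, I)), -1))) = Add(Rational(31072, 44729), Mul(30299, Mul(Rational(1, 266240), Add(-512, Mul(-64, I))))) = Add(Rational(31072, 44729), Mul(Rational(30299, 266240), Add(-512, Mul(-64, I))))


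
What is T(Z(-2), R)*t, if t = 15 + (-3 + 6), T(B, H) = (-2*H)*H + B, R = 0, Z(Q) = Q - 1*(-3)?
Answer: 18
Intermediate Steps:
Z(Q) = 3 + Q (Z(Q) = Q + 3 = 3 + Q)
T(B, H) = B - 2*H² (T(B, H) = -2*H² + B = B - 2*H²)
t = 18 (t = 15 + 3 = 18)
T(Z(-2), R)*t = ((3 - 2) - 2*0²)*18 = (1 - 2*0)*18 = (1 + 0)*18 = 1*18 = 18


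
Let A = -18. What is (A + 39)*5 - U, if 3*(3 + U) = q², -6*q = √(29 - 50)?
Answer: 3895/36 ≈ 108.19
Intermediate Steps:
q = -I*√21/6 (q = -√(29 - 50)/6 = -I*√21/6 ≈ -0.76376*I)
U = -115/36 (U = -3 + (-I*√21/6)²/3 = -3 + (⅓)*(-7/12) = -3 - 7/36 = -115/36 ≈ -3.1944)
(A + 39)*5 - U = (-18 + 39)*5 - 1*(-115/36) = 21*5 + 115/36 = 105 + 115/36 = 3895/36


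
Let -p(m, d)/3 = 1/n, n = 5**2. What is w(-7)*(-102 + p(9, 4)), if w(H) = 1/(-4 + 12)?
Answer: -2553/200 ≈ -12.765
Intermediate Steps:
w(H) = 1/8
n = 25
p(m, d) = -3/25
w(-7)*(-102 + p(9, 4)) = (-102 - 3/25)/8 = (1/8)*(-2553/25) = -2553/200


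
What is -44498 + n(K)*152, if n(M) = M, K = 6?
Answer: -43586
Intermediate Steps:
-44498 + n(K)*152 = -44498 + 6*152 = -44498 + 912 = -43586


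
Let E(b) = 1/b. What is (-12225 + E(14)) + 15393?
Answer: 44353/14 ≈ 3168.1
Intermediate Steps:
(-12225 + E(14)) + 15393 = (-12225 + 1/14) + 15393 = -171149/14 + 15393 = 44353/14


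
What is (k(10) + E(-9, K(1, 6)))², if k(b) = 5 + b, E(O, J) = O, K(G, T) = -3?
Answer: 36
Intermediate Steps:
(k(10) + E(-9, K(1, 6)))² = ((5 + 10) - 9)² = (15 - 9)² = 6² = 36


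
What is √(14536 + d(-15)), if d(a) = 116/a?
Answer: 2*√817215/15 ≈ 120.53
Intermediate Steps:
√(14536 + d(-15)) = √(14536 + 116/(-15)) = √(14536 + 116*(-1/15)) = √(14536 - 116/15) = √(217924/15) = 2*√817215/15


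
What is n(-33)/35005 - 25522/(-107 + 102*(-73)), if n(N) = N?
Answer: 127592623/37770395 ≈ 3.3781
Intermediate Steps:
n(-33)/35005 - 25522/(-107 + 102*(-73)) = -33/35005 - 25522/(-107 + 102*(-73)) = -33*1/35005 - 25522/(-107 - 7446) = -33/35005 - 25522/(-7553) = -33/35005 - 25522*(-1/7553) = -33/35005 + 3646/1079 = 127592623/37770395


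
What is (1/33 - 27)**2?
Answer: 792100/1089 ≈ 727.36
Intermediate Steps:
(1/33 - 27)**2 = (-890/33)**2 = 792100/1089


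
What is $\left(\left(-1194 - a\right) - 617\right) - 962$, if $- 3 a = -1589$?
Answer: $- \frac{9908}{3} \approx -3302.7$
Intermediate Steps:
$a = \frac{1589}{3}$ ($a = \left(- \frac{1}{3}\right) \left(-1589\right) = \frac{1589}{3} \approx 529.67$)
$\left(\left(-1194 - a\right) - 617\right) - 962 = \left(\left(-1194 - \frac{1589}{3}\right) - 617\right) - 962 = \left(- \frac{5171}{3} - 617\right) - 962 = - \frac{7022}{3} - 962 = - \frac{9908}{3}$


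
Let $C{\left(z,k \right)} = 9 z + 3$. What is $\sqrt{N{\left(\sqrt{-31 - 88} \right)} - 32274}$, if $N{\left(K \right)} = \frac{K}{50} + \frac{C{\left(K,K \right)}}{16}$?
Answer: $\frac{\sqrt{-12909525 + 233 i \sqrt{119}}}{20} \approx 0.017685 + 179.65 i$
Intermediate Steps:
$C{\left(z,k \right)} = 3 + 9 z$
$N{\left(K \right)} = \frac{3}{16} + \frac{233 K}{400}$ ($N{\left(K \right)} = \frac{K}{50} + \frac{3 + 9 K}{16} = K \frac{1}{50} + \left(3 + 9 K\right) \frac{1}{16} = \frac{K}{50} + \left(\frac{3}{16} + \frac{9 K}{16}\right) = \frac{3}{16} + \frac{233 K}{400}$)
$\sqrt{N{\left(\sqrt{-31 - 88} \right)} - 32274} = \sqrt{\left(\frac{3}{16} + \frac{233 \sqrt{-31 - 88}}{400}\right) - 32274} = \sqrt{\left(\frac{3}{16} + \frac{233 \sqrt{-119}}{400}\right) - 32274} = \sqrt{\left(\frac{3}{16} + \frac{233 i \sqrt{119}}{400}\right) - 32274} = \sqrt{- \frac{516381}{16} + \frac{233 i \sqrt{119}}{400}}$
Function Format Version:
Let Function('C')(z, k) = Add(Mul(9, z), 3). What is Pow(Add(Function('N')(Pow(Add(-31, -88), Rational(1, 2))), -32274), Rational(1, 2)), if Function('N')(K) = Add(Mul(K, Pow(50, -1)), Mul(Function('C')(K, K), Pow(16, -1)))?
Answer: Mul(Rational(1, 20), Pow(Add(-12909525, Mul(233, I, Pow(119, Rational(1, 2)))), Rational(1, 2))) ≈ Add(0.017685, Mul(179.65, I))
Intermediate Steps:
Function('C')(z, k) = Add(3, Mul(9, z))
Function('N')(K) = Add(Rational(3, 16), Mul(Rational(233, 400), K)) (Function('N')(K) = Add(Mul(K, Pow(50, -1)), Mul(Add(3, Mul(9, K)), Pow(16, -1))) = Add(Mul(K, Rational(1, 50)), Mul(Add(3, Mul(9, K)), Rational(1, 16))) = Add(Mul(Rational(1, 50), K), Add(Rational(3, 16), Mul(Rational(9, 16), K))) = Add(Rational(3, 16), Mul(Rational(233, 400), K)))
Pow(Add(Function('N')(Pow(Add(-31, -88), Rational(1, 2))), -32274), Rational(1, 2)) = Pow(Add(Add(Rational(3, 16), Mul(Rational(233, 400), Pow(Add(-31, -88), Rational(1, 2)))), -32274), Rational(1, 2)) = Pow(Add(Add(Rational(3, 16), Mul(Rational(233, 400), Pow(-119, Rational(1, 2)))), -32274), Rational(1, 2)) = Pow(Add(Add(Rational(3, 16), Mul(Rational(233, 400), Mul(I, Pow(119, Rational(1, 2))))), -32274), Rational(1, 2)) = Pow(Add(Add(Rational(3, 16), Mul(Rational(233, 400), I, Pow(119, Rational(1, 2)))), -32274), Rational(1, 2)) = Pow(Add(Rational(-516381, 16), Mul(Rational(233, 400), I, Pow(119, Rational(1, 2)))), Rational(1, 2))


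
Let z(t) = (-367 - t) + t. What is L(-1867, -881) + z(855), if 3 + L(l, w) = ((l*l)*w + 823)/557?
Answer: -3071097276/557 ≈ -5.5136e+6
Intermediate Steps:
z(t) = -367
L(l, w) = -848/557 + w*l²/557 (L(l, w) = -3 + ((l*l)*w + 823)/557 = -3 + (l²*w + 823)*(1/557) = -3 + (w*l² + 823)*(1/557) = -3 + (823 + w*l²)*(1/557) = -3 + (823/557 + w*l²/557) = -848/557 + w*l²/557)
L(-1867, -881) + z(855) = (-848/557 + (1/557)*(-881)*(-1867)²) - 367 = (-848/557 + (1/557)*(-881)*3485689) - 367 = (-848/557 - 3070892009/557) - 367 = -3070892857/557 - 367 = -3071097276/557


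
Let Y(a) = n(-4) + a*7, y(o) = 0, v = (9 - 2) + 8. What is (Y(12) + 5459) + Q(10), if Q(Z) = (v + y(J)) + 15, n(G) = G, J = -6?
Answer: 5569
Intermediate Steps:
v = 15 (v = 7 + 8 = 15)
Y(a) = -4 + 7*a (Y(a) = -4 + a*7 = -4 + 7*a)
Q(Z) = 30 (Q(Z) = (15 + 0) + 15 = 15 + 15 = 30)
(Y(12) + 5459) + Q(10) = ((-4 + 7*12) + 5459) + 30 = ((-4 + 84) + 5459) + 30 = (80 + 5459) + 30 = 5539 + 30 = 5569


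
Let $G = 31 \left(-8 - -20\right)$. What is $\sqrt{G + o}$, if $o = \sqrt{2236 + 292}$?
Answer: $2 \sqrt{93 + \sqrt{158}} \approx 20.549$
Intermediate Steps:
$o = 4 \sqrt{158}$ ($o = \sqrt{2528} = 4 \sqrt{158} \approx 50.279$)
$G = 372$ ($G = 31 \left(-8 + 20\right) = 31 \cdot 12 = 372$)
$\sqrt{G + o} = \sqrt{372 + 4 \sqrt{158}}$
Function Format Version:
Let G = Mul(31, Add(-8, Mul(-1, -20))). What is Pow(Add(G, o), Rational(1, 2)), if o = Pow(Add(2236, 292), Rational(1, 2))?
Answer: Mul(2, Pow(Add(93, Pow(158, Rational(1, 2))), Rational(1, 2))) ≈ 20.549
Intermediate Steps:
o = Mul(4, Pow(158, Rational(1, 2))) (o = Pow(2528, Rational(1, 2)) = Mul(4, Pow(158, Rational(1, 2))) ≈ 50.279)
G = 372 (G = Mul(31, Add(-8, 20)) = Mul(31, 12) = 372)
Pow(Add(G, o), Rational(1, 2)) = Pow(Add(372, Mul(4, Pow(158, Rational(1, 2)))), Rational(1, 2))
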